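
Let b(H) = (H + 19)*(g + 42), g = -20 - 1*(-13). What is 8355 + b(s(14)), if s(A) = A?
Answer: 9510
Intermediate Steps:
g = -7 (g = -20 + 13 = -7)
b(H) = 665 + 35*H (b(H) = (H + 19)*(-7 + 42) = (19 + H)*35 = 665 + 35*H)
8355 + b(s(14)) = 8355 + (665 + 35*14) = 8355 + (665 + 490) = 8355 + 1155 = 9510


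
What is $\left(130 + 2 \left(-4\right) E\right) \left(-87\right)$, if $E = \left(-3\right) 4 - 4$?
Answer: $-22446$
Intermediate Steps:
$E = -16$ ($E = -12 - 4 = -16$)
$\left(130 + 2 \left(-4\right) E\right) \left(-87\right) = \left(130 + 2 \left(-4\right) \left(-16\right)\right) \left(-87\right) = \left(130 - -128\right) \left(-87\right) = \left(130 + 128\right) \left(-87\right) = 258 \left(-87\right) = -22446$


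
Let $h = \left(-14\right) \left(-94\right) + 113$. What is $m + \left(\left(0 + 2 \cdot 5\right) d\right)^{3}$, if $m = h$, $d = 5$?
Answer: $126429$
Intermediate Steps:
$h = 1429$ ($h = 1316 + 113 = 1429$)
$m = 1429$
$m + \left(\left(0 + 2 \cdot 5\right) d\right)^{3} = 1429 + \left(\left(0 + 2 \cdot 5\right) 5\right)^{3} = 1429 + \left(\left(0 + 10\right) 5\right)^{3} = 1429 + \left(10 \cdot 5\right)^{3} = 1429 + 50^{3} = 1429 + 125000 = 126429$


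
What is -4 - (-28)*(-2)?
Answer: -60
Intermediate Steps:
-4 - (-28)*(-2) = -4 - 14*4 = -4 - 56 = -60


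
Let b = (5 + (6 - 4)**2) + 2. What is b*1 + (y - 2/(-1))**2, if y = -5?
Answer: 20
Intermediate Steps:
b = 11 (b = (5 + 2**2) + 2 = (5 + 4) + 2 = 9 + 2 = 11)
b*1 + (y - 2/(-1))**2 = 11*1 + (-5 - 2/(-1))**2 = 11 + (-5 - 2*(-1))**2 = 11 + (-5 + 2)**2 = 11 + (-3)**2 = 11 + 9 = 20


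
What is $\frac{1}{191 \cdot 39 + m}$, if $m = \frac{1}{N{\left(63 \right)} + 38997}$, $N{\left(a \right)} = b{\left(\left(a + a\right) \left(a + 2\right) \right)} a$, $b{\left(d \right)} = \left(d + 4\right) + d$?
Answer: $\frac{1071189}{7979286862} \approx 0.00013425$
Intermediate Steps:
$b{\left(d \right)} = 4 + 2 d$ ($b{\left(d \right)} = \left(4 + d\right) + d = 4 + 2 d$)
$N{\left(a \right)} = a \left(4 + 4 a \left(2 + a\right)\right)$ ($N{\left(a \right)} = \left(4 + 2 \left(a + a\right) \left(a + 2\right)\right) a = \left(4 + 2 \cdot 2 a \left(2 + a\right)\right) a = \left(4 + 4 a \left(2 + a\right)\right) a = a \left(4 + 4 a \left(2 + a\right)\right)$)
$m = \frac{1}{1071189}$ ($m = \frac{1}{4 \cdot 63 \left(1 + 63 \left(2 + 63\right)\right) + 38997} = \frac{1}{4 \cdot 63 \left(1 + 63 \cdot 65\right) + 38997} = \frac{1}{4 \cdot 63 \left(1 + 4095\right) + 38997} = \frac{1}{4 \cdot 63 \cdot 4096 + 38997} = \frac{1}{1032192 + 38997} = \frac{1}{1071189} \approx 9.3354 \cdot 10^{-7}$)
$\frac{1}{191 \cdot 39 + m} = \frac{1}{191 \cdot 39 + \frac{1}{1071189}} = \frac{1}{7449 + \frac{1}{1071189}} = \frac{1}{\frac{7979286862}{1071189}} = \frac{1071189}{7979286862}$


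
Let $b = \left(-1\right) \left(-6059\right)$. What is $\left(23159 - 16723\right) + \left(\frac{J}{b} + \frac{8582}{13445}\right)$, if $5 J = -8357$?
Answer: $\frac{104865407109}{16292651} \approx 6436.4$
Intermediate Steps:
$J = - \frac{8357}{5}$ ($J = \frac{1}{5} \left(-8357\right) = - \frac{8357}{5} \approx -1671.4$)
$b = 6059$
$\left(23159 - 16723\right) + \left(\frac{J}{b} + \frac{8582}{13445}\right) = \left(23159 - 16723\right) + \left(- \frac{8357}{5 \cdot 6059} + \frac{8582}{13445}\right) = 6436 + \left(\left(- \frac{8357}{5}\right) \frac{1}{6059} + 8582 \cdot \frac{1}{13445}\right) = 6436 + \left(- \frac{8357}{30295} + \frac{8582}{13445}\right) = 6436 + \frac{5905273}{16292651} = \frac{104865407109}{16292651}$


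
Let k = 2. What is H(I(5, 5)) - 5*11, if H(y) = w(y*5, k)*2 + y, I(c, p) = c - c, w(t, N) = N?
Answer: -51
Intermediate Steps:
I(c, p) = 0
H(y) = 4 + y (H(y) = 2*2 + y = 4 + y)
H(I(5, 5)) - 5*11 = (4 + 0) - 5*11 = 4 - 55 = -51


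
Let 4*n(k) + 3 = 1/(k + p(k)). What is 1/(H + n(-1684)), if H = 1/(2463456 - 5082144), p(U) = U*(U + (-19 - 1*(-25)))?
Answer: -205426471744/154069914069 ≈ -1.3333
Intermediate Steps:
p(U) = U*(6 + U) (p(U) = U*(U + (-19 + 25)) = U*(U + 6) = U*(6 + U))
H = -1/2618688 (H = 1/(-2618688) = -1/2618688 ≈ -3.8187e-7)
n(k) = -¾ + 1/(4*(k + k*(6 + k)))
1/(H + n(-1684)) = 1/(-1/2618688 + (¼)*(1 - 21*(-1684) - 3*(-1684)²)/(-1684*(7 - 1684))) = 1/(-1/2618688 + (¼)*(-1/1684)*(1 + 35364 - 3*2835856)/(-1677)) = 1/(-1/2618688 + (¼)*(-1/1684)*(-1/1677)*(1 + 35364 - 8507568)) = 1/(-1/2618688 + (¼)*(-1/1684)*(-1/1677)*(-8472203)) = 1/(-1/2618688 - 8472203/11296272) = 1/(-154069914069/205426471744) = -205426471744/154069914069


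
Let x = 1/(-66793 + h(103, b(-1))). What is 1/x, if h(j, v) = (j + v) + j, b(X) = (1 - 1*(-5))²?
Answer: -66551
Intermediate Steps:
b(X) = 36 (b(X) = (1 + 5)² = 6² = 36)
h(j, v) = v + 2*j
x = -1/66551 (x = 1/(-66793 + (36 + 2*103)) = 1/(-66793 + (36 + 206)) = 1/(-66793 + 242) = 1/(-66551) = -1/66551 ≈ -1.5026e-5)
1/x = 1/(-1/66551) = -66551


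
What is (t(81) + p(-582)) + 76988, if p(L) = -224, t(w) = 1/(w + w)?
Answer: 12435769/162 ≈ 76764.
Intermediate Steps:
t(w) = 1/(2*w)
(t(81) + p(-582)) + 76988 = ((½)/81 - 224) + 76988 = ((½)*(1/81) - 224) + 76988 = (1/162 - 224) + 76988 = -36287/162 + 76988 = 12435769/162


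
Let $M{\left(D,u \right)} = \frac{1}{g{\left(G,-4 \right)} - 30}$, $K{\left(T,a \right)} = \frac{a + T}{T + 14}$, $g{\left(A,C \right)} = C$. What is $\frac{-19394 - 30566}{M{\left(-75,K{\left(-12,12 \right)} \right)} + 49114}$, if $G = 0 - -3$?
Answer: $- \frac{339728}{333975} \approx -1.0172$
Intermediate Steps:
$G = 3$ ($G = 0 + 3 = 3$)
$K{\left(T,a \right)} = \frac{T + a}{14 + T}$
$M{\left(D,u \right)} = - \frac{1}{34}$ ($M{\left(D,u \right)} = \frac{1}{-4 - 30} = \frac{1}{-34} = - \frac{1}{34}$)
$\frac{-19394 - 30566}{M{\left(-75,K{\left(-12,12 \right)} \right)} + 49114} = \frac{-19394 - 30566}{- \frac{1}{34} + 49114} = - \frac{49960}{\frac{1669875}{34}} = \left(-49960\right) \frac{34}{1669875} = - \frac{339728}{333975}$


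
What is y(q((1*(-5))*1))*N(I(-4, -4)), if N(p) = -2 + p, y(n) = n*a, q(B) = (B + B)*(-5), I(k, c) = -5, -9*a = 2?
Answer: 700/9 ≈ 77.778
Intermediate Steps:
a = -2/9 (a = -1/9*2 = -2/9 ≈ -0.22222)
q(B) = -10*B (q(B) = (2*B)*(-5) = -10*B)
y(n) = -2*n/9 (y(n) = n*(-2/9) = -2*n/9)
y(q((1*(-5))*1))*N(I(-4, -4)) = (-(-20)*(1*(-5))*1/9)*(-2 - 5) = -(-20)*(-5*1)/9*(-7) = -(-20)*(-5)/9*(-7) = -2/9*50*(-7) = -100/9*(-7) = 700/9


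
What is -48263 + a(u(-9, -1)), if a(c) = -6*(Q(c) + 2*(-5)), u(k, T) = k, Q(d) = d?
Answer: -48149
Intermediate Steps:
a(c) = 60 - 6*c (a(c) = -6*(c + 2*(-5)) = -6*(c - 10) = -6*(-10 + c) = 60 - 6*c)
-48263 + a(u(-9, -1)) = -48263 + (60 - 6*(-9)) = -48263 + (60 + 54) = -48263 + 114 = -48149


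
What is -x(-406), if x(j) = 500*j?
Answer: 203000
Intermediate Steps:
-x(-406) = -500*(-406) = -1*(-203000) = 203000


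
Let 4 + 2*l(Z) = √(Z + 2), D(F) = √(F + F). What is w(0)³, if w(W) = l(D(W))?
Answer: -11 + 25*√2/4 ≈ -2.1612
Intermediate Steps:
D(F) = √2*√F (D(F) = √(2*F) = √2*√F)
l(Z) = -2 + √(2 + Z)/2 (l(Z) = -2 + √(Z + 2)/2 = -2 + √(2 + Z)/2)
w(W) = -2 + √(2 + √2*√W)/2
w(0)³ = (-2 + √(2 + √2*√0)/2)³ = (-2 + √(2 + √2*0)/2)³ = (-2 + √(2 + 0)/2)³ = (-2 + √2/2)³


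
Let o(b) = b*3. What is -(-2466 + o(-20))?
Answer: 2526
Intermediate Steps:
o(b) = 3*b
-(-2466 + o(-20)) = -(-2466 + 3*(-20)) = -(-2466 - 60) = -1*(-2526) = 2526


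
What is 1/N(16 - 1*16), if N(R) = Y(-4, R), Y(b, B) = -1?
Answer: -1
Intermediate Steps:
N(R) = -1
1/N(16 - 1*16) = 1/(-1) = -1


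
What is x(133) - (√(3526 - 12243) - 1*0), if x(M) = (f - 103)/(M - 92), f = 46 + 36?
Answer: -21/41 - I*√8717 ≈ -0.5122 - 93.365*I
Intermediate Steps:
f = 82
x(M) = -21/(-92 + M) (x(M) = (82 - 103)/(M - 92) = -21/(-92 + M))
x(133) - (√(3526 - 12243) - 1*0) = -21/(-92 + 133) - (√(3526 - 12243) - 1*0) = -21/41 - (√(-8717) + 0) = -21*1/41 - (I*√8717 + 0) = -21/41 - I*√8717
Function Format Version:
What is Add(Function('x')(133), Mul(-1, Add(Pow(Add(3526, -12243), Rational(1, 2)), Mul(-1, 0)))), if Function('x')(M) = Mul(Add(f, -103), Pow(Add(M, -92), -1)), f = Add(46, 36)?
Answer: Add(Rational(-21, 41), Mul(-1, I, Pow(8717, Rational(1, 2)))) ≈ Add(-0.51220, Mul(-93.365, I))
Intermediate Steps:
f = 82
Function('x')(M) = Mul(-21, Pow(Add(-92, M), -1)) (Function('x')(M) = Mul(Add(82, -103), Pow(Add(M, -92), -1)) = Mul(-21, Pow(Add(-92, M), -1)))
Add(Function('x')(133), Mul(-1, Add(Pow(Add(3526, -12243), Rational(1, 2)), Mul(-1, 0)))) = Add(Mul(-21, Pow(Add(-92, 133), -1)), Mul(-1, Add(Pow(Add(3526, -12243), Rational(1, 2)), Mul(-1, 0)))) = Add(Mul(-21, Pow(41, -1)), Mul(-1, Add(Pow(-8717, Rational(1, 2)), 0))) = Add(Mul(-21, Rational(1, 41)), Mul(-1, Add(Mul(I, Pow(8717, Rational(1, 2))), 0))) = Add(Rational(-21, 41), Mul(-1, Mul(I, Pow(8717, Rational(1, 2))))) = Add(Rational(-21, 41), Mul(-1, I, Pow(8717, Rational(1, 2))))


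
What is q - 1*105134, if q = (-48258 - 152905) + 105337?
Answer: -200960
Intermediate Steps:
q = -95826 (q = -201163 + 105337 = -95826)
q - 1*105134 = -95826 - 1*105134 = -95826 - 105134 = -200960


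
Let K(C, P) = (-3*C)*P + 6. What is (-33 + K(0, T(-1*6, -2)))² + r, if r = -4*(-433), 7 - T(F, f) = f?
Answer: 2461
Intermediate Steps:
T(F, f) = 7 - f
K(C, P) = 6 - 3*C*P (K(C, P) = -3*C*P + 6 = 6 - 3*C*P)
r = 1732
(-33 + K(0, T(-1*6, -2)))² + r = (-33 + (6 - 3*0*(7 - 1*(-2))))² + 1732 = (-33 + (6 - 3*0*(7 + 2)))² + 1732 = (-33 + (6 - 3*0*9))² + 1732 = (-33 + (6 + 0))² + 1732 = (-33 + 6)² + 1732 = (-27)² + 1732 = 729 + 1732 = 2461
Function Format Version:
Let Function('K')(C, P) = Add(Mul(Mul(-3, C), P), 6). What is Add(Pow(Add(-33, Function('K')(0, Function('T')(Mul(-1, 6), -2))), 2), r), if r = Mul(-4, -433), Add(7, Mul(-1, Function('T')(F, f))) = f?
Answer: 2461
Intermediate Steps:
Function('T')(F, f) = Add(7, Mul(-1, f))
Function('K')(C, P) = Add(6, Mul(-3, C, P)) (Function('K')(C, P) = Add(Mul(-3, C, P), 6) = Add(6, Mul(-3, C, P)))
r = 1732
Add(Pow(Add(-33, Function('K')(0, Function('T')(Mul(-1, 6), -2))), 2), r) = Add(Pow(Add(-33, Add(6, Mul(-3, 0, Add(7, Mul(-1, -2))))), 2), 1732) = Add(Pow(Add(-33, Add(6, Mul(-3, 0, Add(7, 2)))), 2), 1732) = Add(Pow(Add(-33, Add(6, Mul(-3, 0, 9))), 2), 1732) = Add(Pow(Add(-33, Add(6, 0)), 2), 1732) = Add(Pow(Add(-33, 6), 2), 1732) = Add(Pow(-27, 2), 1732) = Add(729, 1732) = 2461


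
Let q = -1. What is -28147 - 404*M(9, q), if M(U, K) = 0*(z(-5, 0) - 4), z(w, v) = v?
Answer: -28147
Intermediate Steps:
M(U, K) = 0 (M(U, K) = 0*(0 - 4) = 0*(-4) = 0)
-28147 - 404*M(9, q) = -28147 - 404*0 = -28147 - 1*0 = -28147 + 0 = -28147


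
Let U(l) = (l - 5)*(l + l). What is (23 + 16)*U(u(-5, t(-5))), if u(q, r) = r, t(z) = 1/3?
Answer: -364/3 ≈ -121.33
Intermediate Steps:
t(z) = ⅓
U(l) = 2*l*(-5 + l) (U(l) = (-5 + l)*(2*l) = 2*l*(-5 + l))
(23 + 16)*U(u(-5, t(-5))) = (23 + 16)*(2*(⅓)*(-5 + ⅓)) = 39*(2*(⅓)*(-14/3)) = 39*(-28/9) = -364/3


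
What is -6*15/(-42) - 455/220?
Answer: 23/308 ≈ 0.074675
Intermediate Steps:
-6*15/(-42) - 455/220 = -90*(-1/42) - 455*1/220 = 15/7 - 91/44 = 23/308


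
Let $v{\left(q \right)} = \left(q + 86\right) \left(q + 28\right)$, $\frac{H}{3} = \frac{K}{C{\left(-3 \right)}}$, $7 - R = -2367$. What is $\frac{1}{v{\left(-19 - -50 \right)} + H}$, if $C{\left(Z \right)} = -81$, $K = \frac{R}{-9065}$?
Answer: $\frac{244755}{1689546139} \approx 0.00014486$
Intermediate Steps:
$R = 2374$ ($R = 7 - -2367 = 7 + 2367 = 2374$)
$K = - \frac{2374}{9065}$ ($K = \frac{2374}{-9065} = 2374 \left(- \frac{1}{9065}\right) = - \frac{2374}{9065} \approx -0.26189$)
$H = \frac{2374}{244755}$ ($H = 3 \left(- \frac{2374}{9065 \left(-81\right)}\right) = 3 \left(\left(- \frac{2374}{9065}\right) \left(- \frac{1}{81}\right)\right) = 3 \cdot \frac{2374}{734265} = \frac{2374}{244755} \approx 0.0096995$)
$v{\left(q \right)} = \left(28 + q\right) \left(86 + q\right)$ ($v{\left(q \right)} = \left(86 + q\right) \left(28 + q\right) = \left(28 + q\right) \left(86 + q\right)$)
$\frac{1}{v{\left(-19 - -50 \right)} + H} = \frac{1}{\left(2408 + \left(-19 - -50\right)^{2} + 114 \left(-19 - -50\right)\right) + \frac{2374}{244755}} = \frac{1}{\left(2408 + \left(-19 + 50\right)^{2} + 114 \left(-19 + 50\right)\right) + \frac{2374}{244755}} = \frac{1}{\left(2408 + 31^{2} + 114 \cdot 31\right) + \frac{2374}{244755}} = \frac{1}{\left(2408 + 961 + 3534\right) + \frac{2374}{244755}} = \frac{1}{6903 + \frac{2374}{244755}} = \frac{1}{\frac{1689546139}{244755}} = \frac{244755}{1689546139}$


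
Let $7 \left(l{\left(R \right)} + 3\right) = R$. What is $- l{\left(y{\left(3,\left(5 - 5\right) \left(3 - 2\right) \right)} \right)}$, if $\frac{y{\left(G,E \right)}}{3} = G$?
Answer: $\frac{12}{7} \approx 1.7143$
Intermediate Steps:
$y{\left(G,E \right)} = 3 G$
$l{\left(R \right)} = -3 + \frac{R}{7}$
$- l{\left(y{\left(3,\left(5 - 5\right) \left(3 - 2\right) \right)} \right)} = - (-3 + \frac{3 \cdot 3}{7}) = - (-3 + \frac{1}{7} \cdot 9) = - (-3 + \frac{9}{7}) = \left(-1\right) \left(- \frac{12}{7}\right) = \frac{12}{7}$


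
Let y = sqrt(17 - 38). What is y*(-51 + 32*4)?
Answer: 77*I*sqrt(21) ≈ 352.86*I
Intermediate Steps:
y = I*sqrt(21) (y = sqrt(-21) = I*sqrt(21) ≈ 4.5826*I)
y*(-51 + 32*4) = (I*sqrt(21))*(-51 + 32*4) = (I*sqrt(21))*(-51 + 128) = (I*sqrt(21))*77 = 77*I*sqrt(21)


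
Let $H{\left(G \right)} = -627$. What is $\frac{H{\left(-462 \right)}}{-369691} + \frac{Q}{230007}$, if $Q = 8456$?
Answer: $\frac{3270321485}{85031517837} \approx 0.03846$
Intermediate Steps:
$\frac{H{\left(-462 \right)}}{-369691} + \frac{Q}{230007} = - \frac{627}{-369691} + \frac{8456}{230007} = \left(-627\right) \left(- \frac{1}{369691}\right) + 8456 \cdot \frac{1}{230007} = \frac{627}{369691} + \frac{8456}{230007} = \frac{3270321485}{85031517837}$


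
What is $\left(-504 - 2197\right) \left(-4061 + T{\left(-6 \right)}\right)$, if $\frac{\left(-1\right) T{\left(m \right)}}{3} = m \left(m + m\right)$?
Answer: $11552177$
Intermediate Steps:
$T{\left(m \right)} = - 6 m^{2}$ ($T{\left(m \right)} = - 3 m \left(m + m\right) = - 3 m 2 m = - 3 \cdot 2 m^{2} = - 6 m^{2}$)
$\left(-504 - 2197\right) \left(-4061 + T{\left(-6 \right)}\right) = \left(-504 - 2197\right) \left(-4061 - 6 \left(-6\right)^{2}\right) = - 2701 \left(-4061 - 216\right) = \left(-2701\right) \left(-4277\right) = 11552177$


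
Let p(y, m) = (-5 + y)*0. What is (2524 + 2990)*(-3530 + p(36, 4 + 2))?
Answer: -19464420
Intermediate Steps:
p(y, m) = 0
(2524 + 2990)*(-3530 + p(36, 4 + 2)) = (2524 + 2990)*(-3530 + 0) = 5514*(-3530) = -19464420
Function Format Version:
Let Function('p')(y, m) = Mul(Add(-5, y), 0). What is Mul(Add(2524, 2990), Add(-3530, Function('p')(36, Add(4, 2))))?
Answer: -19464420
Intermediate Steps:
Function('p')(y, m) = 0
Mul(Add(2524, 2990), Add(-3530, Function('p')(36, Add(4, 2)))) = Mul(Add(2524, 2990), Add(-3530, 0)) = Mul(5514, -3530) = -19464420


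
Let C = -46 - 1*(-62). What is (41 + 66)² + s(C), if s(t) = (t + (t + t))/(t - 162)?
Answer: 835753/73 ≈ 11449.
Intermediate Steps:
C = 16 (C = -46 + 62 = 16)
s(t) = 3*t/(-162 + t) (s(t) = (t + 2*t)/(-162 + t) = (3*t)/(-162 + t) = 3*t/(-162 + t))
(41 + 66)² + s(C) = (41 + 66)² + 3*16/(-162 + 16) = 107² + 3*16/(-146) = 11449 + 3*16*(-1/146) = 11449 - 24/73 = 835753/73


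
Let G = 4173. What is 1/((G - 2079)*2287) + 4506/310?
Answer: 10789567589/742291590 ≈ 14.535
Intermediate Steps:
1/((G - 2079)*2287) + 4506/310 = 1/((4173 - 2079)*2287) + 4506/310 = (1/2287)/2094 + 4506*(1/310) = (1/2094)*(1/2287) + 2253/155 = 1/4788978 + 2253/155 = 10789567589/742291590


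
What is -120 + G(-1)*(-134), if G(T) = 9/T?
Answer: 1086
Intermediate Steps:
-120 + G(-1)*(-134) = -120 + (9/(-1))*(-134) = -120 + (9*(-1))*(-134) = -120 - 9*(-134) = -120 + 1206 = 1086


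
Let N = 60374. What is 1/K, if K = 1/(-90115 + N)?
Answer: -29741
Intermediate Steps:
K = -1/29741 (K = 1/(-90115 + 60374) = 1/(-29741) = -1/29741 ≈ -3.3624e-5)
1/K = 1/(-1/29741) = -29741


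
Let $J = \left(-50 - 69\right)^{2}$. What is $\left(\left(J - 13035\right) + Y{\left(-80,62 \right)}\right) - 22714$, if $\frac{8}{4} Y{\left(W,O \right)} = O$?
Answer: $-21557$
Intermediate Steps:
$J = 14161$ ($J = \left(-119\right)^{2} = 14161$)
$Y{\left(W,O \right)} = \frac{O}{2}$
$\left(\left(J - 13035\right) + Y{\left(-80,62 \right)}\right) - 22714 = \left(\left(14161 - 13035\right) + \frac{1}{2} \cdot 62\right) - 22714 = \left(1126 + 31\right) - 22714 = 1157 - 22714 = -21557$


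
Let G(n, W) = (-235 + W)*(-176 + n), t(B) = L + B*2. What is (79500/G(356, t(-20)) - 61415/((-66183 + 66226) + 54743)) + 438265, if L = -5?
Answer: 672297876785/1534008 ≈ 4.3826e+5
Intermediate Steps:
t(B) = -5 + 2*B (t(B) = -5 + B*2 = -5 + 2*B)
(79500/G(356, t(-20)) - 61415/((-66183 + 66226) + 54743)) + 438265 = (79500/(41360 - 235*356 - 176*(-5 + 2*(-20)) + (-5 + 2*(-20))*356) - 61415/((-66183 + 66226) + 54743)) + 438265 = (79500/(41360 - 83660 - 176*(-5 - 40) + (-5 - 40)*356) - 61415/(43 + 54743)) + 438265 = (79500/(41360 - 83660 - 176*(-45) - 45*356) - 61415/54786) + 438265 = (79500/(41360 - 83660 + 7920 - 16020) - 61415*1/54786) + 438265 = (79500/(-50400) - 61415/54786) + 438265 = (79500*(-1/50400) - 61415/54786) + 438265 = (-265/168 - 61415/54786) + 438265 = -4139335/1534008 + 438265 = 672297876785/1534008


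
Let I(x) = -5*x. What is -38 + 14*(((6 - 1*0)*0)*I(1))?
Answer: -38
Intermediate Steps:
-38 + 14*(((6 - 1*0)*0)*I(1)) = -38 + 14*(((6 - 1*0)*0)*(-5*1)) = -38 + 14*(((6 + 0)*0)*(-5)) = -38 + 14*((6*0)*(-5)) = -38 + 14*(0*(-5)) = -38 + 14*0 = -38 + 0 = -38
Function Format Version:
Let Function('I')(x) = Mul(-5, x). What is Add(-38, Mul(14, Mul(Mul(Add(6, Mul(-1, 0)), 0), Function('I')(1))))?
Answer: -38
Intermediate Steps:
Add(-38, Mul(14, Mul(Mul(Add(6, Mul(-1, 0)), 0), Function('I')(1)))) = Add(-38, Mul(14, Mul(Mul(Add(6, Mul(-1, 0)), 0), Mul(-5, 1)))) = Add(-38, Mul(14, Mul(Mul(Add(6, 0), 0), -5))) = Add(-38, Mul(14, Mul(Mul(6, 0), -5))) = Add(-38, Mul(14, Mul(0, -5))) = Add(-38, Mul(14, 0)) = Add(-38, 0) = -38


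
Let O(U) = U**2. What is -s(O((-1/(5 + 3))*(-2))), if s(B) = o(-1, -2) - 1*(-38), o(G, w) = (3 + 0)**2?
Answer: -47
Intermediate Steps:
o(G, w) = 9 (o(G, w) = 3**2 = 9)
s(B) = 47 (s(B) = 9 - 1*(-38) = 9 + 38 = 47)
-s(O((-1/(5 + 3))*(-2))) = -1*47 = -47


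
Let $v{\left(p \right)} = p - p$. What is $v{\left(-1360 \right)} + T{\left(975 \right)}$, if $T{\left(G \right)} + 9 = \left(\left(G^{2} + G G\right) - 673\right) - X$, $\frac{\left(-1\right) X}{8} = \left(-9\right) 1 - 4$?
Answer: $1900464$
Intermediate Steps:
$X = 104$ ($X = - 8 \left(\left(-9\right) 1 - 4\right) = - 8 \left(-9 - 4\right) = \left(-8\right) \left(-13\right) = 104$)
$v{\left(p \right)} = 0$
$T{\left(G \right)} = -786 + 2 G^{2}$ ($T{\left(G \right)} = -9 - \left(777 - G^{2} - G G\right) = -9 + \left(\left(\left(G^{2} + G^{2}\right) - 673\right) - 104\right) = -9 + \left(\left(2 G^{2} - 673\right) - 104\right) = -9 + \left(\left(-673 + 2 G^{2}\right) - 104\right) = -9 + \left(-777 + 2 G^{2}\right) = -786 + 2 G^{2}$)
$v{\left(-1360 \right)} + T{\left(975 \right)} = 0 - \left(786 - 2 \cdot 975^{2}\right) = 0 + \left(-786 + 2 \cdot 950625\right) = 0 + \left(-786 + 1901250\right) = 0 + 1900464 = 1900464$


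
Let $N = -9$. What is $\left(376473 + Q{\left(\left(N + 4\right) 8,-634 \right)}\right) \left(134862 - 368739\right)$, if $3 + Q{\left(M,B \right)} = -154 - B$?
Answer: $-88159935150$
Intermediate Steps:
$Q{\left(M,B \right)} = -157 - B$ ($Q{\left(M,B \right)} = -3 - \left(154 + B\right) = -157 - B$)
$\left(376473 + Q{\left(\left(N + 4\right) 8,-634 \right)}\right) \left(134862 - 368739\right) = \left(376473 - -477\right) \left(134862 - 368739\right) = \left(376473 + \left(-157 + 634\right)\right) \left(-233877\right) = \left(376473 + 477\right) \left(-233877\right) = 376950 \left(-233877\right) = -88159935150$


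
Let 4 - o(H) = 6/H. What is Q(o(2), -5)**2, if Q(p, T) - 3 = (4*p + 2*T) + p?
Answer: 4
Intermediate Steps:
o(H) = 4 - 6/H
Q(p, T) = 3 + 2*T + 5*p (Q(p, T) = 3 + ((4*p + 2*T) + p) = 3 + ((2*T + 4*p) + p) = 3 + (2*T + 5*p) = 3 + 2*T + 5*p)
Q(o(2), -5)**2 = (3 + 2*(-5) + 5*(4 - 6/2))**2 = (3 - 10 + 5*(4 - 6*1/2))**2 = (3 - 10 + 5*(4 - 3))**2 = (3 - 10 + 5*1)**2 = (3 - 10 + 5)**2 = (-2)**2 = 4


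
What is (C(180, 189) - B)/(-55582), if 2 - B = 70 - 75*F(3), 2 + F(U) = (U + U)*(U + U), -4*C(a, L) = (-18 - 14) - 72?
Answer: 1228/27791 ≈ 0.044187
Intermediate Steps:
C(a, L) = 26 (C(a, L) = -((-18 - 14) - 72)/4 = -(-32 - 72)/4 = -¼*(-104) = 26)
F(U) = -2 + 4*U² (F(U) = -2 + (U + U)*(U + U) = -2 + (2*U)*(2*U) = -2 + 4*U²)
B = 2482 (B = 2 - (70 - 75*(-2 + 4*3²)) = 2 - (70 - 75*(-2 + 4*9)) = 2 - (70 - 75*(-2 + 36)) = 2 - (70 - 75*34) = 2 - (70 - 2550) = 2 - 1*(-2480) = 2 + 2480 = 2482)
(C(180, 189) - B)/(-55582) = (26 - 1*2482)/(-55582) = (26 - 2482)*(-1/55582) = -2456*(-1/55582) = 1228/27791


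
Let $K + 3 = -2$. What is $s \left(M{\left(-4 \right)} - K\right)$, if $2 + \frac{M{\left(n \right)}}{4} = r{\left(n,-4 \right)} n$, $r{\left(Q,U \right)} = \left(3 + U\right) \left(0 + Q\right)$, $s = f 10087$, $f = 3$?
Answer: $-2027487$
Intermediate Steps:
$K = -5$ ($K = -3 - 2 = -5$)
$s = 30261$ ($s = 3 \cdot 10087 = 30261$)
$r{\left(Q,U \right)} = Q \left(3 + U\right)$ ($r{\left(Q,U \right)} = \left(3 + U\right) Q = Q \left(3 + U\right)$)
$M{\left(n \right)} = -8 - 4 n^{2}$ ($M{\left(n \right)} = -8 + 4 n \left(3 - 4\right) n = -8 + 4 n \left(-1\right) n = -8 + 4 - n n = -8 + 4 \left(- n^{2}\right) = -8 - 4 n^{2}$)
$s \left(M{\left(-4 \right)} - K\right) = 30261 \left(\left(-8 - 4 \left(-4\right)^{2}\right) - -5\right) = 30261 \left(\left(-8 - 64\right) + 5\right) = 30261 \left(-72 + 5\right) = 30261 \left(-67\right) = -2027487$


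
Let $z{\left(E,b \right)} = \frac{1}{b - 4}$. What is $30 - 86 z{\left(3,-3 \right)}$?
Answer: $\frac{296}{7} \approx 42.286$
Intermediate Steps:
$z{\left(E,b \right)} = \frac{1}{-4 + b}$
$30 - 86 z{\left(3,-3 \right)} = 30 - \frac{86}{-4 - 3} = 30 - \frac{86}{-7} = 30 - - \frac{86}{7} = 30 + \frac{86}{7} = \frac{296}{7}$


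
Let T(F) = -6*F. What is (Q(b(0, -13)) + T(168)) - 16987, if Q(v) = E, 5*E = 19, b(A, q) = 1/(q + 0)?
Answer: -89956/5 ≈ -17991.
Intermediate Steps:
b(A, q) = 1/q
E = 19/5 (E = (⅕)*19 = 19/5 ≈ 3.8000)
Q(v) = 19/5
(Q(b(0, -13)) + T(168)) - 16987 = (19/5 - 6*168) - 16987 = (19/5 - 1008) - 16987 = -5021/5 - 16987 = -89956/5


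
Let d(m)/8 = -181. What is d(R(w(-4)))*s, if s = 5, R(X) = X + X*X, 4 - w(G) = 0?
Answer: -7240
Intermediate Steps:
w(G) = 4 (w(G) = 4 - 1*0 = 4 + 0 = 4)
R(X) = X + X²
d(m) = -1448 (d(m) = 8*(-181) = -1448)
d(R(w(-4)))*s = -1448*5 = -7240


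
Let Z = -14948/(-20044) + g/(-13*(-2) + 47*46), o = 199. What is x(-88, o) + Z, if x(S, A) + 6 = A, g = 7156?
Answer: 540025099/2741017 ≈ 197.02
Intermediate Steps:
x(S, A) = -6 + A
Z = 11008818/2741017 (Z = -14948/(-20044) + 7156/(-13*(-2) + 47*46) = -14948*(-1/20044) + 7156/(26 + 2162) = 3737/5011 + 7156/2188 = 3737/5011 + 7156*(1/2188) = 3737/5011 + 1789/547 = 11008818/2741017 ≈ 4.0163)
x(-88, o) + Z = (-6 + 199) + 11008818/2741017 = 193 + 11008818/2741017 = 540025099/2741017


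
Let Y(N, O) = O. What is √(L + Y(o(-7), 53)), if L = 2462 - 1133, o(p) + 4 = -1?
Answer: √1382 ≈ 37.175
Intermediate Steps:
o(p) = -5 (o(p) = -4 - 1 = -5)
L = 1329
√(L + Y(o(-7), 53)) = √(1329 + 53) = √1382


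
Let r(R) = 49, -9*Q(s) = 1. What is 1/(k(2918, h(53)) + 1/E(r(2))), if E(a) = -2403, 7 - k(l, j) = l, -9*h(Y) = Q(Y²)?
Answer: -2403/6995134 ≈ -0.00034352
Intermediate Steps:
Q(s) = -⅑ (Q(s) = -⅑*1 = -⅑)
h(Y) = 1/81 (h(Y) = -⅑*(-⅑) = 1/81)
k(l, j) = 7 - l
1/(k(2918, h(53)) + 1/E(r(2))) = 1/((7 - 1*2918) + 1/(-2403)) = 1/((7 - 2918) - 1/2403) = 1/(-2911 - 1/2403) = 1/(-6995134/2403) = -2403/6995134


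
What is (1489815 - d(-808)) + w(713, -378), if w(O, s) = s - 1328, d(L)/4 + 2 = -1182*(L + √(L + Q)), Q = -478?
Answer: -2332107 + 4728*I*√1286 ≈ -2.3321e+6 + 1.6955e+5*I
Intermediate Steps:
d(L) = -8 - 4728*L - 4728*√(-478 + L) (d(L) = -8 + 4*(-1182*(L + √(L - 478))) = -8 + 4*(-1182*(L + √(-478 + L))) = -8 + 4*(-1182*L - 1182*√(-478 + L)) = -8 + (-4728*L - 4728*√(-478 + L)) = -8 - 4728*L - 4728*√(-478 + L))
w(O, s) = -1328 + s
(1489815 - d(-808)) + w(713, -378) = (1489815 - (-8 - 4728*(-808) - 4728*√(-478 - 808))) + (-1328 - 378) = (1489815 - (-8 + 3820224 - 4728*I*√1286)) - 1706 = (1489815 - (3820216 - 4728*I*√1286)) - 1706 = (1489815 + (-3820216 + 4728*I*√1286)) - 1706 = (-2330401 + 4728*I*√1286) - 1706 = -2332107 + 4728*I*√1286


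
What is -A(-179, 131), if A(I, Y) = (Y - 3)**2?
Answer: -16384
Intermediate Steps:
A(I, Y) = (-3 + Y)**2
-A(-179, 131) = -(-3 + 131)**2 = -1*128**2 = -1*16384 = -16384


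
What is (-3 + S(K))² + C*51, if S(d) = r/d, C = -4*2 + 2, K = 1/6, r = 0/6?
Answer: -297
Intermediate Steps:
r = 0 (r = 0*(⅙) = 0)
K = ⅙ ≈ 0.16667
C = -6 (C = -8 + 2 = -6)
S(d) = 0 (S(d) = 0/d = 0)
(-3 + S(K))² + C*51 = (-3 + 0)² - 6*51 = (-3)² - 306 = 9 - 306 = -297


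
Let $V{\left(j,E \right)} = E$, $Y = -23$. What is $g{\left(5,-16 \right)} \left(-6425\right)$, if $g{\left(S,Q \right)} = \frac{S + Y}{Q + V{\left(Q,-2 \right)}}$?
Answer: $-6425$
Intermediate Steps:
$g{\left(S,Q \right)} = \frac{-23 + S}{-2 + Q}$ ($g{\left(S,Q \right)} = \frac{S - 23}{Q - 2} = \frac{-23 + S}{-2 + Q}$)
$g{\left(5,-16 \right)} \left(-6425\right) = \frac{-23 + 5}{-2 - 16} \left(-6425\right) = \frac{1}{-18} \left(-18\right) \left(-6425\right) = \left(- \frac{1}{18}\right) \left(-18\right) \left(-6425\right) = 1 \left(-6425\right) = -6425$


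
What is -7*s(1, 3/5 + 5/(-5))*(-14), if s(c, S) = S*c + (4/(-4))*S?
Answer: 0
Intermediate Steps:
s(c, S) = -S + S*c (s(c, S) = S*c + (4*(-1/4))*S = S*c - S = -S + S*c)
-7*s(1, 3/5 + 5/(-5))*(-14) = -7*(3/5 + 5/(-5))*(-1 + 1)*(-14) = -7*(3*(1/5) + 5*(-1/5))*0*(-14) = -7*(3/5 - 1)*0*(-14) = -(-14)*0/5*(-14) = -7*0*(-14) = 0*(-14) = 0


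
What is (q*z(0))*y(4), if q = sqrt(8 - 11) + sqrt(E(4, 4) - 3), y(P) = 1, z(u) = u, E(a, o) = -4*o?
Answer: 0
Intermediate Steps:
q = I*sqrt(3) + I*sqrt(19) (q = sqrt(8 - 11) + sqrt(-4*4 - 3) = sqrt(-3) + sqrt(-16 - 3) = I*sqrt(3) + sqrt(-19) = I*sqrt(3) + I*sqrt(19) ≈ 6.091*I)
(q*z(0))*y(4) = ((I*(sqrt(3) + sqrt(19)))*0)*1 = 0*1 = 0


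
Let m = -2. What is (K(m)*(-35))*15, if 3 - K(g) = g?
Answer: -2625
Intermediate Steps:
K(g) = 3 - g
(K(m)*(-35))*15 = ((3 - 1*(-2))*(-35))*15 = ((3 + 2)*(-35))*15 = (5*(-35))*15 = -175*15 = -2625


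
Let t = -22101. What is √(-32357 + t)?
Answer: I*√54458 ≈ 233.36*I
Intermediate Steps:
√(-32357 + t) = √(-32357 - 22101) = √(-54458) = I*√54458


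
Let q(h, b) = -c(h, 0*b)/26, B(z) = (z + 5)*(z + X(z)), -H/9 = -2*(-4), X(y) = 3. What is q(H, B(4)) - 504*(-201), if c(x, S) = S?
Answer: 101304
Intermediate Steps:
H = -72 (H = -(-18)*(-4) = -9*8 = -72)
B(z) = (3 + z)*(5 + z) (B(z) = (z + 5)*(z + 3) = (5 + z)*(3 + z) = (3 + z)*(5 + z))
q(h, b) = 0 (q(h, b) = -0*b/26 = -0/26 = -1*0 = 0)
q(H, B(4)) - 504*(-201) = 0 - 504*(-201) = 0 + 101304 = 101304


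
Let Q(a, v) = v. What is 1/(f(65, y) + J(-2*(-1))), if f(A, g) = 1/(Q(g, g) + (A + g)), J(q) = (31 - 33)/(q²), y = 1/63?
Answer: -8194/3971 ≈ -2.0635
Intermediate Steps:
y = 1/63 ≈ 0.015873
J(q) = -2/q²
f(A, g) = 1/(A + 2*g) (f(A, g) = 1/(g + (A + g)) = 1/(A + 2*g))
1/(f(65, y) + J(-2*(-1))) = 1/(1/(65 + 2*(1/63)) - 2/(-2*(-1))²) = 1/(1/(65 + 2/63) - 2/2²) = 1/(1/(4097/63) - 2*¼) = 1/(63/4097 - ½) = 1/(-3971/8194) = -8194/3971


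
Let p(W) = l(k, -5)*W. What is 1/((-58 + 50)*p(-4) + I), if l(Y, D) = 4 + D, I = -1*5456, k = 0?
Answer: -1/5488 ≈ -0.00018222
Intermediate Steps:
I = -5456
p(W) = -W (p(W) = (4 - 5)*W = -W)
1/((-58 + 50)*p(-4) + I) = 1/((-58 + 50)*(-1*(-4)) - 5456) = 1/(-8*4 - 5456) = 1/(-32 - 5456) = 1/(-5488) = -1/5488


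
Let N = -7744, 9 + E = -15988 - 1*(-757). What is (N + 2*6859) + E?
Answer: -9266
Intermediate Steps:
E = -15240 (E = -9 + (-15988 - 1*(-757)) = -9 + (-15988 + 757) = -9 - 15231 = -15240)
(N + 2*6859) + E = (-7744 + 2*6859) - 15240 = (-7744 + 13718) - 15240 = 5974 - 15240 = -9266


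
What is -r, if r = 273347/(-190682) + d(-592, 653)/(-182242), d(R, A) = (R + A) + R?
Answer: 12428512958/8687567261 ≈ 1.4306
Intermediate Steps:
d(R, A) = A + 2*R (d(R, A) = (A + R) + R = A + 2*R)
r = -12428512958/8687567261 (r = 273347/(-190682) + (653 + 2*(-592))/(-182242) = 273347*(-1/190682) + (653 - 1184)*(-1/182242) = -273347/190682 - 531*(-1/182242) = -273347/190682 + 531/182242 = -12428512958/8687567261 ≈ -1.4306)
-r = -1*(-12428512958/8687567261) = 12428512958/8687567261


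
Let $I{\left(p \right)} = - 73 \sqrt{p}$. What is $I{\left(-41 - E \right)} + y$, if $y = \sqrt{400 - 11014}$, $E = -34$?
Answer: $i \left(\sqrt{10614} - 73 \sqrt{7}\right) \approx - 90.116 i$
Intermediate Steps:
$y = i \sqrt{10614}$ ($y = \sqrt{-10614} = i \sqrt{10614} \approx 103.02 i$)
$I{\left(-41 - E \right)} + y = - 73 \sqrt{-41 - -34} + i \sqrt{10614} = - 73 \sqrt{-41 + 34} + i \sqrt{10614} = - 73 \sqrt{-7} + i \sqrt{10614} = - 73 i \sqrt{7} + i \sqrt{10614} = i \sqrt{10614} - 73 i \sqrt{7}$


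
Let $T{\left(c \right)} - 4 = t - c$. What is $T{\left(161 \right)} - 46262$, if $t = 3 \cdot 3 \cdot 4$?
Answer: $-46383$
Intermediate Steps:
$t = 36$ ($t = 9 \cdot 4 = 36$)
$T{\left(c \right)} = 40 - c$ ($T{\left(c \right)} = 4 - \left(-36 + c\right) = 40 - c$)
$T{\left(161 \right)} - 46262 = \left(40 - 161\right) - 46262 = -121 - 46262 = -46383$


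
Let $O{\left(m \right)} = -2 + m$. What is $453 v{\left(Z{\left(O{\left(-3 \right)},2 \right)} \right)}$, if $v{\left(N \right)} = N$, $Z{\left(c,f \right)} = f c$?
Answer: $-4530$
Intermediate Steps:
$Z{\left(c,f \right)} = c f$
$453 v{\left(Z{\left(O{\left(-3 \right)},2 \right)} \right)} = 453 \left(-2 - 3\right) 2 = 453 \left(\left(-5\right) 2\right) = 453 \left(-10\right) = -4530$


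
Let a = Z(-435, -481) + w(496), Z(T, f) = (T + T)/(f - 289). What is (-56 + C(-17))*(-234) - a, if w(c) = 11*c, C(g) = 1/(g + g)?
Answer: 10018762/1309 ≈ 7653.8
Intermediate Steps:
C(g) = 1/(2*g)
Z(T, f) = 2*T/(-289 + f) (Z(T, f) = (2*T)/(-289 + f) = 2*T/(-289 + f))
a = 420199/77 (a = 2*(-435)/(-289 - 481) + 11*496 = 2*(-435)/(-770) + 5456 = 2*(-435)*(-1/770) + 5456 = 87/77 + 5456 = 420199/77 ≈ 5457.1)
(-56 + C(-17))*(-234) - a = (-56 + (1/2)/(-17))*(-234) - 1*420199/77 = (-56 + (1/2)*(-1/17))*(-234) - 420199/77 = (-56 - 1/34)*(-234) - 420199/77 = -1905/34*(-234) - 420199/77 = 222885/17 - 420199/77 = 10018762/1309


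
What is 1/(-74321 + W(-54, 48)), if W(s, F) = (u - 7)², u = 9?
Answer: -1/74317 ≈ -1.3456e-5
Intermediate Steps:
W(s, F) = 4 (W(s, F) = (9 - 7)² = 2² = 4)
1/(-74321 + W(-54, 48)) = 1/(-74321 + 4) = 1/(-74317) = -1/74317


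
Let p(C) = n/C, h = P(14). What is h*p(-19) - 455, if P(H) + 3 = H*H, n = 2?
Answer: -9031/19 ≈ -475.32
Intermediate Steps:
P(H) = -3 + H² (P(H) = -3 + H*H = -3 + H²)
h = 193 (h = -3 + 14² = -3 + 196 = 193)
p(C) = 2/C
h*p(-19) - 455 = 193*(2/(-19)) - 455 = 193*(2*(-1/19)) - 455 = 193*(-2/19) - 455 = -386/19 - 455 = -9031/19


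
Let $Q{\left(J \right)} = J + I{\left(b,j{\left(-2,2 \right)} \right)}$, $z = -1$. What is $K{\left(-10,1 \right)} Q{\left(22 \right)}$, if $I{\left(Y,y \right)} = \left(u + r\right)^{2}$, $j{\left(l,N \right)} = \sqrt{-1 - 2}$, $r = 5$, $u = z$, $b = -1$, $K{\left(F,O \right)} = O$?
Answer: $38$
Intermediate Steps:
$u = -1$
$j{\left(l,N \right)} = i \sqrt{3}$ ($j{\left(l,N \right)} = \sqrt{-3} = i \sqrt{3}$)
$I{\left(Y,y \right)} = 16$ ($I{\left(Y,y \right)} = \left(-1 + 5\right)^{2} = 4^{2} = 16$)
$Q{\left(J \right)} = 16 + J$ ($Q{\left(J \right)} = J + 16 = 16 + J$)
$K{\left(-10,1 \right)} Q{\left(22 \right)} = 1 \left(16 + 22\right) = 1 \cdot 38 = 38$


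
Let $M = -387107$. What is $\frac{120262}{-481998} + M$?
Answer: $- \frac{93292460024}{240999} \approx -3.8711 \cdot 10^{5}$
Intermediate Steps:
$\frac{120262}{-481998} + M = \frac{120262}{-481998} - 387107 = 120262 \left(- \frac{1}{481998}\right) - 387107 = - \frac{60131}{240999} - 387107 = - \frac{93292460024}{240999}$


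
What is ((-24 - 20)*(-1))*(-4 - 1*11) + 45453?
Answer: 44793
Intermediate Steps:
((-24 - 20)*(-1))*(-4 - 1*11) + 45453 = (-44*(-1))*(-4 - 11) + 45453 = 44*(-15) + 45453 = -660 + 45453 = 44793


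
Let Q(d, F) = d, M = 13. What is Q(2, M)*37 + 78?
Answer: 152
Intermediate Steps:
Q(2, M)*37 + 78 = 2*37 + 78 = 74 + 78 = 152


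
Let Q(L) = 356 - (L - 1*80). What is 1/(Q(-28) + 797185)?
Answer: 1/797649 ≈ 1.2537e-6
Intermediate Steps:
Q(L) = 436 - L (Q(L) = 356 - (L - 80) = 356 - (-80 + L) = 356 + (80 - L) = 436 - L)
1/(Q(-28) + 797185) = 1/((436 - 1*(-28)) + 797185) = 1/((436 + 28) + 797185) = 1/(464 + 797185) = 1/797649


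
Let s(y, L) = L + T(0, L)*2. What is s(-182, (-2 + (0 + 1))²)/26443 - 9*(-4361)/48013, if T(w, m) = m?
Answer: 148286478/181372537 ≈ 0.81758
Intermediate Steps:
s(y, L) = 3*L (s(y, L) = L + L*2 = L + 2*L = 3*L)
s(-182, (-2 + (0 + 1))²)/26443 - 9*(-4361)/48013 = (3*(-2 + (0 + 1))²)/26443 - 9*(-4361)/48013 = (3*(-2 + 1)²)*(1/26443) + 39249*(1/48013) = (3*(-1)²)*(1/26443) + 5607/6859 = (3*1)*(1/26443) + 5607/6859 = 3*(1/26443) + 5607/6859 = 3/26443 + 5607/6859 = 148286478/181372537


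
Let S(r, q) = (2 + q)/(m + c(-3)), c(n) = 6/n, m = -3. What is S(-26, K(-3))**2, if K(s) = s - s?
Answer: 4/25 ≈ 0.16000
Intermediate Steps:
K(s) = 0
S(r, q) = -2/5 - q/5 (S(r, q) = (2 + q)/(-3 + 6/(-3)) = (2 + q)/(-3 + 6*(-1/3)) = (2 + q)/(-3 - 2) = (2 + q)/(-5) = (2 + q)*(-1/5) = -2/5 - q/5)
S(-26, K(-3))**2 = (-2/5 - 1/5*0)**2 = (-2/5 + 0)**2 = (-2/5)**2 = 4/25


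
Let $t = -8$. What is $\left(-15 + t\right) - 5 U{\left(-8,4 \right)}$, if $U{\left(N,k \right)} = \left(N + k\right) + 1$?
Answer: $-8$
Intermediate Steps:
$U{\left(N,k \right)} = 1 + N + k$
$\left(-15 + t\right) - 5 U{\left(-8,4 \right)} = \left(-15 - 8\right) - 5 \left(1 - 8 + 4\right) = -23 - -15 = -23 + 15 = -8$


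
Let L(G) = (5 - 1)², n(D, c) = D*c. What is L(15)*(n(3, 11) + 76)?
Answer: 1744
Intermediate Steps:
L(G) = 16 (L(G) = 4² = 16)
L(15)*(n(3, 11) + 76) = 16*(3*11 + 76) = 16*(33 + 76) = 16*109 = 1744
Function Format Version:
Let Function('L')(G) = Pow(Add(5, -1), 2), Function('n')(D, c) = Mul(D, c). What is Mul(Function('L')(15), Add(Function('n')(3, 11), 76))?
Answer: 1744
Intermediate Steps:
Function('L')(G) = 16 (Function('L')(G) = Pow(4, 2) = 16)
Mul(Function('L')(15), Add(Function('n')(3, 11), 76)) = Mul(16, Add(Mul(3, 11), 76)) = Mul(16, Add(33, 76)) = Mul(16, 109) = 1744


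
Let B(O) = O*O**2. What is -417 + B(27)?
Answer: 19266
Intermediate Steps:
B(O) = O**3
-417 + B(27) = -417 + 27**3 = -417 + 19683 = 19266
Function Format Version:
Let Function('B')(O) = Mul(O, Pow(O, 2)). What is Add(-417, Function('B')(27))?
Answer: 19266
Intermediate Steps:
Function('B')(O) = Pow(O, 3)
Add(-417, Function('B')(27)) = Add(-417, Pow(27, 3)) = Add(-417, 19683) = 19266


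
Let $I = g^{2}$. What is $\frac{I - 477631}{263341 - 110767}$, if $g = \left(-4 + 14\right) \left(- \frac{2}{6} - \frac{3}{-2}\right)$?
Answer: $- \frac{2148727}{686583} \approx -3.1296$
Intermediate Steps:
$g = \frac{35}{3}$ ($g = 10 \left(\left(-2\right) \frac{1}{6} - - \frac{3}{2}\right) = 10 \left(- \frac{1}{3} + \frac{3}{2}\right) = 10 \cdot \frac{7}{6} = \frac{35}{3} \approx 11.667$)
$I = \frac{1225}{9}$ ($I = \left(\frac{35}{3}\right)^{2} = \frac{1225}{9} \approx 136.11$)
$\frac{I - 477631}{263341 - 110767} = \frac{\frac{1225}{9} - 477631}{263341 - 110767} = - \frac{4297454}{9 \cdot 152574} = \left(- \frac{4297454}{9}\right) \frac{1}{152574} = - \frac{2148727}{686583}$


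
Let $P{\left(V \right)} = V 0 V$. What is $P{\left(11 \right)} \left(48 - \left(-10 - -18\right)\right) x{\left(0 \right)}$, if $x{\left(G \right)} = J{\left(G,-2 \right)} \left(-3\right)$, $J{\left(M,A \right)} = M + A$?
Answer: $0$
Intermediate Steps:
$J{\left(M,A \right)} = A + M$
$P{\left(V \right)} = 0$ ($P{\left(V \right)} = 0 V = 0$)
$x{\left(G \right)} = 6 - 3 G$ ($x{\left(G \right)} = \left(-2 + G\right) \left(-3\right) = 6 - 3 G$)
$P{\left(11 \right)} \left(48 - \left(-10 - -18\right)\right) x{\left(0 \right)} = 0 \left(48 - \left(-10 - -18\right)\right) \left(6 - 0\right) = 0 \left(48 - \left(-10 + 18\right)\right) \left(6 + 0\right) = 0 \left(48 - 8\right) 6 = 0 \cdot 40 \cdot 6 = 0 \cdot 6 = 0$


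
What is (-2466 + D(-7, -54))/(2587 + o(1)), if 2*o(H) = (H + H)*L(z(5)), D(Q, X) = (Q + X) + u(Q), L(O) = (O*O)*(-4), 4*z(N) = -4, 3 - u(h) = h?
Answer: -839/861 ≈ -0.97445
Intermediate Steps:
u(h) = 3 - h
z(N) = -1 (z(N) = (¼)*(-4) = -1)
L(O) = -4*O² (L(O) = O²*(-4) = -4*O²)
D(Q, X) = 3 + X (D(Q, X) = (Q + X) + (3 - Q) = 3 + X)
o(H) = -4*H (o(H) = ((H + H)*(-4*(-1)²))/2 = ((2*H)*(-4*1))/2 = ((2*H)*(-4))/2 = (-8*H)/2 = -4*H)
(-2466 + D(-7, -54))/(2587 + o(1)) = (-2466 + (3 - 54))/(2587 - 4*1) = (-2466 - 51)/(2587 - 4) = -2517/2583 = -2517*1/2583 = -839/861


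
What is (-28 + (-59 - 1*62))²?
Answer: 22201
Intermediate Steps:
(-28 + (-59 - 1*62))² = (-28 + (-59 - 62))² = (-28 - 121)² = (-149)² = 22201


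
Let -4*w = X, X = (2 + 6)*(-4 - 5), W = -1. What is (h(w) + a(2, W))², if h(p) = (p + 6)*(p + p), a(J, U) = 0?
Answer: 746496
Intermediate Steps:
X = -72 (X = 8*(-9) = -72)
w = 18 (w = -¼*(-72) = 18)
h(p) = 2*p*(6 + p) (h(p) = (6 + p)*(2*p) = 2*p*(6 + p))
(h(w) + a(2, W))² = (2*18*(6 + 18) + 0)² = (2*18*24 + 0)² = (864 + 0)² = 864² = 746496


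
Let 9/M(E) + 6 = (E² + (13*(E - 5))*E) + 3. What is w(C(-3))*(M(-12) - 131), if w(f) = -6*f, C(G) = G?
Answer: -2195244/931 ≈ -2357.9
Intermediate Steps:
M(E) = 9/(-3 + E² + E*(-65 + 13*E)) (M(E) = 9/(-6 + ((E² + (13*(E - 5))*E) + 3)) = 9/(-6 + ((E² + (13*(-5 + E))*E) + 3)) = 9/(-6 + ((E² + (-65 + 13*E)*E) + 3)) = 9/(-6 + ((E² + E*(-65 + 13*E)) + 3)) = 9/(-6 + (3 + E² + E*(-65 + 13*E))) = 9/(-3 + E² + E*(-65 + 13*E)))
w(C(-3))*(M(-12) - 131) = (-6*(-3))*(9/(-3 - 65*(-12) + 14*(-12)²) - 131) = 18*(9/(-3 + 780 + 14*144) - 131) = 18*(9/(-3 + 780 + 2016) - 131) = 18*(9/2793 - 131) = 18*(9*(1/2793) - 131) = 18*(3/931 - 131) = 18*(-121958/931) = -2195244/931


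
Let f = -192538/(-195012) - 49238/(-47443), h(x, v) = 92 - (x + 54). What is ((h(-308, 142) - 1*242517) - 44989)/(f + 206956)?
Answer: -1328395600691280/957383097001643 ≈ -1.3875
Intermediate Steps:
h(x, v) = 38 - x (h(x, v) = 92 - (54 + x) = 92 + (-54 - x) = 38 - x)
f = 9368290595/4625977158 (f = -192538*(-1/195012) - 49238*(-1/47443) = 96269/97506 + 49238/47443 = 9368290595/4625977158 ≈ 2.0251)
((h(-308, 142) - 1*242517) - 44989)/(f + 206956) = (((38 - 1*(-308)) - 1*242517) - 44989)/(9368290595/4625977158 + 206956) = (((38 + 308) - 242517) - 44989)/(957383097001643/4625977158) = ((346 - 242517) - 44989)*(4625977158/957383097001643) = (-242171 - 44989)*(4625977158/957383097001643) = -287160*4625977158/957383097001643 = -1328395600691280/957383097001643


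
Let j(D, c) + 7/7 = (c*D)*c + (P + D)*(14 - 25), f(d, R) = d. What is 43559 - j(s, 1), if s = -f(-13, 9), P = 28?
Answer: 43998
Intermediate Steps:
s = 13 (s = -1*(-13) = 13)
j(D, c) = -309 - 11*D + D*c² (j(D, c) = -1 + ((c*D)*c + (28 + D)*(14 - 25)) = -1 + ((D*c)*c + (28 + D)*(-11)) = -1 + (D*c² + (-308 - 11*D)) = -1 + (-308 - 11*D + D*c²) = -309 - 11*D + D*c²)
43559 - j(s, 1) = 43559 - (-309 - 11*13 + 13*1²) = 43559 - (-309 - 143 + 13*1) = 43559 - (-309 - 143 + 13) = 43559 - 1*(-439) = 43559 + 439 = 43998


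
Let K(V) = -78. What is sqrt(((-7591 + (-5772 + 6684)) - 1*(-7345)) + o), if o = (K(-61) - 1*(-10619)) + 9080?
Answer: sqrt(20287) ≈ 142.43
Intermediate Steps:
o = 19621 (o = (-78 - 1*(-10619)) + 9080 = (-78 + 10619) + 9080 = 10541 + 9080 = 19621)
sqrt(((-7591 + (-5772 + 6684)) - 1*(-7345)) + o) = sqrt(((-7591 + (-5772 + 6684)) - 1*(-7345)) + 19621) = sqrt(((-7591 + 912) + 7345) + 19621) = sqrt((-6679 + 7345) + 19621) = sqrt(666 + 19621) = sqrt(20287)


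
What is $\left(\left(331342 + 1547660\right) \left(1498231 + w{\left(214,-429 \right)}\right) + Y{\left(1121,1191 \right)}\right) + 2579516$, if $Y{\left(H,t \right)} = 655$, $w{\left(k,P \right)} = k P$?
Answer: $2642677968021$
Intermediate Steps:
$w{\left(k,P \right)} = P k$
$\left(\left(331342 + 1547660\right) \left(1498231 + w{\left(214,-429 \right)}\right) + Y{\left(1121,1191 \right)}\right) + 2579516 = \left(\left(331342 + 1547660\right) \left(1498231 - 91806\right) + 655\right) + 2579516 = \left(1879002 \left(1498231 - 91806\right) + 655\right) + 2579516 = \left(1879002 \cdot 1406425 + 655\right) + 2579516 = \left(2642675387850 + 655\right) + 2579516 = 2642675388505 + 2579516 = 2642677968021$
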